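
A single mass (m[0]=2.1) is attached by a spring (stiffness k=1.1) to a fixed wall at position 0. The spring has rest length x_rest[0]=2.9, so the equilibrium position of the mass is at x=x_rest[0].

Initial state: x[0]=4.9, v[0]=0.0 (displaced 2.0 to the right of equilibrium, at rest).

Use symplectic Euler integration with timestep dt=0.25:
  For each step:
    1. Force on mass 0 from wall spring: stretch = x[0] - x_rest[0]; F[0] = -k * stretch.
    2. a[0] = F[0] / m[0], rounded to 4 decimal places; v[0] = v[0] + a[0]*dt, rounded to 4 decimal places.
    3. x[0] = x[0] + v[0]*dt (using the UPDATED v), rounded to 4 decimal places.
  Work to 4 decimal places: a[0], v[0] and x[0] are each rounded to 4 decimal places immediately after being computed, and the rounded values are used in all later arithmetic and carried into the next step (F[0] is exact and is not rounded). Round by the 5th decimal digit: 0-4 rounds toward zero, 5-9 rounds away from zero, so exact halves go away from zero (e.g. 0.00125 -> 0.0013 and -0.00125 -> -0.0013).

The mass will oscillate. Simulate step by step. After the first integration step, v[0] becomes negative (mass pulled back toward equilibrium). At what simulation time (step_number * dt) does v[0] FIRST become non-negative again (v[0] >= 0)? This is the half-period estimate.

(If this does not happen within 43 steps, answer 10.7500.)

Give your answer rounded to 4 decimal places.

Step 0: x=[4.9000] v=[0.0000]
Step 1: x=[4.8345] v=[-0.2619]
Step 2: x=[4.7057] v=[-0.5152]
Step 3: x=[4.5178] v=[-0.7517]
Step 4: x=[4.2769] v=[-0.9636]
Step 5: x=[3.9909] v=[-1.1439]
Step 6: x=[3.6692] v=[-1.2868]
Step 7: x=[3.3223] v=[-1.3875]
Step 8: x=[2.9616] v=[-1.4428]
Step 9: x=[2.5989] v=[-1.4509]
Step 10: x=[2.2460] v=[-1.4115]
Step 11: x=[1.9145] v=[-1.3259]
Step 12: x=[1.6153] v=[-1.1969]
Step 13: x=[1.3581] v=[-1.0287]
Step 14: x=[1.1514] v=[-0.8268]
Step 15: x=[1.0020] v=[-0.5978]
Step 16: x=[0.9147] v=[-0.3493]
Step 17: x=[0.8924] v=[-0.0893]
Step 18: x=[0.9358] v=[0.1736]
First v>=0 after going negative at step 18, time=4.5000

Answer: 4.5000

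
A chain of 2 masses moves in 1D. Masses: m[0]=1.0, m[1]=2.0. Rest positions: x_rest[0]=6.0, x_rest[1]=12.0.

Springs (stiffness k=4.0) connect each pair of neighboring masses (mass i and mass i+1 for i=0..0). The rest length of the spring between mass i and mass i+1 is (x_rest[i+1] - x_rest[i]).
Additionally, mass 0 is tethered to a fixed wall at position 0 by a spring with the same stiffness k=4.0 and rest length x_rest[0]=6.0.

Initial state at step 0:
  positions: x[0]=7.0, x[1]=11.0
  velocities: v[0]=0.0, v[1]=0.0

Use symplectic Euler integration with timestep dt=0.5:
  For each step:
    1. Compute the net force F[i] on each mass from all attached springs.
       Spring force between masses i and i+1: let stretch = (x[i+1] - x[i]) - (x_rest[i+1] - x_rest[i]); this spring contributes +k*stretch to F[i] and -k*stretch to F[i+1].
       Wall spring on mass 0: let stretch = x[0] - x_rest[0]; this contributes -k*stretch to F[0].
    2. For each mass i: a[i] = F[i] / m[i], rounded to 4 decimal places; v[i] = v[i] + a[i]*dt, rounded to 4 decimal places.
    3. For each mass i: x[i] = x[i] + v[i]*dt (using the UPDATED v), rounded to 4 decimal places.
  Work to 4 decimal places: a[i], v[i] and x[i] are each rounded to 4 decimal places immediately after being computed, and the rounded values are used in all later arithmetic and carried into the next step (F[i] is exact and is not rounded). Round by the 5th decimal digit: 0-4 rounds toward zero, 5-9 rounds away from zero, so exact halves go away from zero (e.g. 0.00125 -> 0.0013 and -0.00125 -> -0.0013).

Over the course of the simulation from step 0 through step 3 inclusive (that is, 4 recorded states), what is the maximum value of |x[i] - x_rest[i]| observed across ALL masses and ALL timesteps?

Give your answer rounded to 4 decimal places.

Step 0: x=[7.0000 11.0000] v=[0.0000 0.0000]
Step 1: x=[4.0000 12.0000] v=[-6.0000 2.0000]
Step 2: x=[5.0000 12.0000] v=[2.0000 0.0000]
Step 3: x=[8.0000 11.5000] v=[6.0000 -1.0000]
Max displacement = 2.0000

Answer: 2.0000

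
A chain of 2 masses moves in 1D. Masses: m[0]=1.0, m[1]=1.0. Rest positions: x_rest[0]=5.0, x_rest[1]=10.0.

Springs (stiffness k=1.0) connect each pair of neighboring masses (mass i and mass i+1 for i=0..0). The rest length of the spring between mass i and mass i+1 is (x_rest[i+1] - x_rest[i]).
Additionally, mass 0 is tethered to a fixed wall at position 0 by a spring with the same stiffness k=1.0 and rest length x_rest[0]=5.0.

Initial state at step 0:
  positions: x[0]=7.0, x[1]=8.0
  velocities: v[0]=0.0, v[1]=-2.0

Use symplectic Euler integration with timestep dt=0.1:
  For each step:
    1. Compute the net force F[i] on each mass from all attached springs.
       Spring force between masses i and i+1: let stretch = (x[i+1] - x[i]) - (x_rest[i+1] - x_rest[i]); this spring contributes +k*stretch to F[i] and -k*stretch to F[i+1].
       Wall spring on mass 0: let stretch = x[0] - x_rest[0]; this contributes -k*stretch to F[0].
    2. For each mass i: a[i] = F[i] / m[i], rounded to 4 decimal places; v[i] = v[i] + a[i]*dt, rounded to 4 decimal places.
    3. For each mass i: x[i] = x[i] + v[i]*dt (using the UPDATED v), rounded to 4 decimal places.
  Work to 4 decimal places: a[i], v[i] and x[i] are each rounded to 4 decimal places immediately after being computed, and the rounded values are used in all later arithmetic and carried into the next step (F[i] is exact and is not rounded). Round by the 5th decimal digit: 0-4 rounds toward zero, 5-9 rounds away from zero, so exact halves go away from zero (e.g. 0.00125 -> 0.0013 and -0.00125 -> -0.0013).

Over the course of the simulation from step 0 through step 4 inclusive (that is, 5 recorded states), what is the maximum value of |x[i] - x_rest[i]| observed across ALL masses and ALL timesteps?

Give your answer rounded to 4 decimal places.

Step 0: x=[7.0000 8.0000] v=[0.0000 -2.0000]
Step 1: x=[6.9400 7.8400] v=[-0.6000 -1.6000]
Step 2: x=[6.8196 7.7210] v=[-1.2040 -1.1900]
Step 3: x=[6.6400 7.6430] v=[-1.7958 -0.7801]
Step 4: x=[6.4041 7.6050] v=[-2.3595 -0.3804]
Max displacement = 2.3950

Answer: 2.3950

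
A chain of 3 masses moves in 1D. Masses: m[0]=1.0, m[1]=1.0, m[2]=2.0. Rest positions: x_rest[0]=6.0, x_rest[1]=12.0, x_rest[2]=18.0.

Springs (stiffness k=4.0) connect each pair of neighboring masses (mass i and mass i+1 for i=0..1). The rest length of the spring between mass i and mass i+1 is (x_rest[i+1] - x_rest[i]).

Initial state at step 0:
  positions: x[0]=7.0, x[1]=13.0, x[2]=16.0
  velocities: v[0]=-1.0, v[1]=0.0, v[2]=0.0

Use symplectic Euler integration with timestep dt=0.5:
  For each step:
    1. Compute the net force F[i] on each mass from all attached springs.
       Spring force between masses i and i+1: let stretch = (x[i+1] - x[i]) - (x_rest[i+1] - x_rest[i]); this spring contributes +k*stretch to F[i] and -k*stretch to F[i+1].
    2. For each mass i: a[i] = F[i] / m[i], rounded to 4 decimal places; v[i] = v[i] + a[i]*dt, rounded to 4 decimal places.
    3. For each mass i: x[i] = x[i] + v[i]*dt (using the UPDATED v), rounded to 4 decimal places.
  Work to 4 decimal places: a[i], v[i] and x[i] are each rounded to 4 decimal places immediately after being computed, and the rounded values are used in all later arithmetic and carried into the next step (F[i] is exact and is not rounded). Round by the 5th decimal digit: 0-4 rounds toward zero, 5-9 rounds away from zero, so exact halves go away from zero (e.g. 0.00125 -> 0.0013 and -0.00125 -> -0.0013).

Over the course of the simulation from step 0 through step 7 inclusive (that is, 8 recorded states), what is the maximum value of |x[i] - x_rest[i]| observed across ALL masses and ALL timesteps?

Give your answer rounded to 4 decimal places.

Step 0: x=[7.0000 13.0000 16.0000] v=[-1.0000 0.0000 0.0000]
Step 1: x=[6.5000 10.0000 17.5000] v=[-1.0000 -6.0000 3.0000]
Step 2: x=[3.5000 11.0000 18.2500] v=[-6.0000 2.0000 1.5000]
Step 3: x=[2.0000 11.7500 18.3750] v=[-3.0000 1.5000 0.2500]
Step 4: x=[4.2500 9.3750 18.1875] v=[4.5000 -4.7500 -0.3750]
Step 5: x=[5.6250 10.6875 16.5938] v=[2.7500 2.6250 -3.1875]
Step 6: x=[6.0625 12.8438 15.0469] v=[0.8750 4.3126 -3.0938]
Step 7: x=[7.2813 10.4219 15.3985] v=[2.4376 -4.8438 0.7031]
Max displacement = 4.0000

Answer: 4.0000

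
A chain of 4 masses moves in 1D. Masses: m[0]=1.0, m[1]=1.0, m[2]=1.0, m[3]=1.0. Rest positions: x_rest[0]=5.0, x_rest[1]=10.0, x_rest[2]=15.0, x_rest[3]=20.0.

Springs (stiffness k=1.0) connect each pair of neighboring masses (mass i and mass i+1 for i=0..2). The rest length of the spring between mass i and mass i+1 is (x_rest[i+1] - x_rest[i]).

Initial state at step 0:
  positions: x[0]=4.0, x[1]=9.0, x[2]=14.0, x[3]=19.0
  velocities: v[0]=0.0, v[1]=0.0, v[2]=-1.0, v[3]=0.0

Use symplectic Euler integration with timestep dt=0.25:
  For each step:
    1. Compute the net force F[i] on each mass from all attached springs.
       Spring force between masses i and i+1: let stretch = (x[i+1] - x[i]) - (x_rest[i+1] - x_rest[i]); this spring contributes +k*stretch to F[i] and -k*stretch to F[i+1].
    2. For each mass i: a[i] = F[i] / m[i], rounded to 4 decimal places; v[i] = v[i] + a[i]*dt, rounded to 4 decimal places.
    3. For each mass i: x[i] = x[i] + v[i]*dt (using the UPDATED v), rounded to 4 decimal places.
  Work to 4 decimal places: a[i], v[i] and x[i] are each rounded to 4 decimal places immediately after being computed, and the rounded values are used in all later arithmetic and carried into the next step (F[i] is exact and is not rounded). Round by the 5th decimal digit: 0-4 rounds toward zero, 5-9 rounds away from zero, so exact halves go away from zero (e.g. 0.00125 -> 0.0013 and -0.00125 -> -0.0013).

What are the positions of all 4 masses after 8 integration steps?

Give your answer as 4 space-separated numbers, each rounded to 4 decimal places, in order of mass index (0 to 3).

Answer: 3.8391 8.4117 13.4829 18.2665

Derivation:
Step 0: x=[4.0000 9.0000 14.0000 19.0000] v=[0.0000 0.0000 -1.0000 0.0000]
Step 1: x=[4.0000 9.0000 13.7500 19.0000] v=[0.0000 0.0000 -1.0000 0.0000]
Step 2: x=[4.0000 8.9844 13.5313 18.9844] v=[0.0000 -0.0625 -0.8750 -0.0625]
Step 3: x=[3.9990 8.9414 13.3692 18.9405] v=[-0.0039 -0.1719 -0.6485 -0.1758]
Step 4: x=[3.9944 8.8663 13.2786 18.8609] v=[-0.0183 -0.3006 -0.3626 -0.3186]
Step 5: x=[3.9818 8.7624 13.2611 18.7449] v=[-0.0503 -0.4155 -0.0701 -0.4642]
Step 6: x=[3.9555 8.6409 13.3052 18.5986] v=[-0.1052 -0.4860 0.1762 -0.5852]
Step 7: x=[3.9095 8.5181 13.3886 18.4340] v=[-0.1839 -0.4913 0.3335 -0.6586]
Step 8: x=[3.8391 8.4117 13.4829 18.2665] v=[-0.2818 -0.4258 0.3772 -0.6700]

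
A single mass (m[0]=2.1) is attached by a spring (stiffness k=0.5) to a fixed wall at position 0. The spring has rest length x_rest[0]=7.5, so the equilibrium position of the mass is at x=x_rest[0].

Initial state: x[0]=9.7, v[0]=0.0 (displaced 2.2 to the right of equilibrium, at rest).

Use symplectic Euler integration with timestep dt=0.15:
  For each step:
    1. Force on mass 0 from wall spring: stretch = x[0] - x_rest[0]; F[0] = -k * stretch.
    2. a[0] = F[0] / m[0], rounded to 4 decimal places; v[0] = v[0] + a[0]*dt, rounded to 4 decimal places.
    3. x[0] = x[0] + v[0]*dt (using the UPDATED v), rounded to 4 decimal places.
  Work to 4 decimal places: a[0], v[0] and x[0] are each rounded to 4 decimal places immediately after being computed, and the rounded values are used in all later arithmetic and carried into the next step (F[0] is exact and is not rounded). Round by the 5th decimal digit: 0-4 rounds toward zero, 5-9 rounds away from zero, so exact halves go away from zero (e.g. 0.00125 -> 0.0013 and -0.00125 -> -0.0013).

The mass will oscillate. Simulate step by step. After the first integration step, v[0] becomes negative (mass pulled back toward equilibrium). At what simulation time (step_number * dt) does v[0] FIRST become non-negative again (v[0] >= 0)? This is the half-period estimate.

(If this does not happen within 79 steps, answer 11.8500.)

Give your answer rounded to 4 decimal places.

Answer: 6.4500

Derivation:
Step 0: x=[9.7000] v=[0.0000]
Step 1: x=[9.6882] v=[-0.0786]
Step 2: x=[9.6647] v=[-0.1568]
Step 3: x=[9.6296] v=[-0.2341]
Step 4: x=[9.5831] v=[-0.3102]
Step 5: x=[9.5254] v=[-0.3846]
Step 6: x=[9.4569] v=[-0.4569]
Step 7: x=[9.3779] v=[-0.5268]
Step 8: x=[9.2888] v=[-0.5939]
Step 9: x=[9.1901] v=[-0.6578]
Step 10: x=[9.0824] v=[-0.7182]
Step 11: x=[8.9662] v=[-0.7747]
Step 12: x=[8.8421] v=[-0.8271]
Step 13: x=[8.7109] v=[-0.8750]
Step 14: x=[8.5732] v=[-0.9182]
Step 15: x=[8.4297] v=[-0.9565]
Step 16: x=[8.2812] v=[-0.9897]
Step 17: x=[8.1286] v=[-1.0176]
Step 18: x=[7.9726] v=[-1.0401]
Step 19: x=[7.8141] v=[-1.0570]
Step 20: x=[7.6539] v=[-1.0682]
Step 21: x=[7.4928] v=[-1.0737]
Step 22: x=[7.3318] v=[-1.0734]
Step 23: x=[7.1717] v=[-1.0674]
Step 24: x=[7.0133] v=[-1.0557]
Step 25: x=[6.8576] v=[-1.0383]
Step 26: x=[6.7053] v=[-1.0154]
Step 27: x=[6.5573] v=[-0.9870]
Step 28: x=[6.4143] v=[-0.9533]
Step 29: x=[6.2771] v=[-0.9145]
Step 30: x=[6.1465] v=[-0.8708]
Step 31: x=[6.0231] v=[-0.8225]
Step 32: x=[5.9076] v=[-0.7698]
Step 33: x=[5.8007] v=[-0.7129]
Step 34: x=[5.7029] v=[-0.6522]
Step 35: x=[5.6147] v=[-0.5880]
Step 36: x=[5.5366] v=[-0.5207]
Step 37: x=[5.4690] v=[-0.4506]
Step 38: x=[5.4123] v=[-0.3781]
Step 39: x=[5.3668] v=[-0.3035]
Step 40: x=[5.3327] v=[-0.2273]
Step 41: x=[5.3102] v=[-0.1499]
Step 42: x=[5.2994] v=[-0.0717]
Step 43: x=[5.3004] v=[0.0069]
First v>=0 after going negative at step 43, time=6.4500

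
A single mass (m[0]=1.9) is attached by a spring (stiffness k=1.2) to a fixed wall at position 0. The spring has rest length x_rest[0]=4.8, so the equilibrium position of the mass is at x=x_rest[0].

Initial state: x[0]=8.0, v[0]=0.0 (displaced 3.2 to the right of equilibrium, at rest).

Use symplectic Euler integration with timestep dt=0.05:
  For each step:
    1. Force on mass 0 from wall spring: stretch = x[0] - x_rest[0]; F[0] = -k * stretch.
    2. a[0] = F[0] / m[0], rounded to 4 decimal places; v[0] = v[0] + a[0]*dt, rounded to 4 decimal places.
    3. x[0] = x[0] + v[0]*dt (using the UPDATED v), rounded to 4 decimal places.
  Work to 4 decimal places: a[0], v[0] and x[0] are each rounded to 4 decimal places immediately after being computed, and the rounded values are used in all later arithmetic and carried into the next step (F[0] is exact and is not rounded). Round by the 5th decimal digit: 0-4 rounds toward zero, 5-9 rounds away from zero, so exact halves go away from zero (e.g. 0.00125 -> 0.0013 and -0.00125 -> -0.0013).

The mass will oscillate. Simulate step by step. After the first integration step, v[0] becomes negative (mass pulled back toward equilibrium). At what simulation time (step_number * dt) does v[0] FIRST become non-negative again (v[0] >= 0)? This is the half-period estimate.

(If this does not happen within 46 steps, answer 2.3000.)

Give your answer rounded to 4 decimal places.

Answer: 2.3000

Derivation:
Step 0: x=[8.0000] v=[0.0000]
Step 1: x=[7.9949] v=[-0.1011]
Step 2: x=[7.9848] v=[-0.2020]
Step 3: x=[7.9697] v=[-0.3026]
Step 4: x=[7.9496] v=[-0.4027]
Step 5: x=[7.9245] v=[-0.5022]
Step 6: x=[7.8945] v=[-0.6009]
Step 7: x=[7.8596] v=[-0.6986]
Step 8: x=[7.8198] v=[-0.7952]
Step 9: x=[7.7753] v=[-0.8906]
Step 10: x=[7.7261] v=[-0.9846]
Step 11: x=[7.6723] v=[-1.0770]
Step 12: x=[7.6139] v=[-1.1677]
Step 13: x=[7.5511] v=[-1.2566]
Step 14: x=[7.4839] v=[-1.3435]
Step 15: x=[7.4125] v=[-1.4283]
Step 16: x=[7.3370] v=[-1.5108]
Step 17: x=[7.2575] v=[-1.5909]
Step 18: x=[7.1741] v=[-1.6685]
Step 19: x=[7.0869] v=[-1.7435]
Step 20: x=[6.9961] v=[-1.8157]
Step 21: x=[6.9018] v=[-1.8851]
Step 22: x=[6.8042] v=[-1.9515]
Step 23: x=[6.7035] v=[-2.0148]
Step 24: x=[6.5998] v=[-2.0749]
Step 25: x=[6.4932] v=[-2.1317]
Step 26: x=[6.3839] v=[-2.1852]
Step 27: x=[6.2721] v=[-2.2352]
Step 28: x=[6.1580] v=[-2.2817]
Step 29: x=[6.0418] v=[-2.3246]
Step 30: x=[5.9236] v=[-2.3638]
Step 31: x=[5.8036] v=[-2.3993]
Step 32: x=[5.6821] v=[-2.4310]
Step 33: x=[5.5592] v=[-2.4589]
Step 34: x=[5.4351] v=[-2.4829]
Step 35: x=[5.3100] v=[-2.5030]
Step 36: x=[5.1840] v=[-2.5191]
Step 37: x=[5.0574] v=[-2.5312]
Step 38: x=[4.9304] v=[-2.5393]
Step 39: x=[4.8032] v=[-2.5434]
Step 40: x=[4.6760] v=[-2.5435]
Step 41: x=[4.5490] v=[-2.5396]
Step 42: x=[4.4224] v=[-2.5317]
Step 43: x=[4.2964] v=[-2.5198]
Step 44: x=[4.1712] v=[-2.5039]
Step 45: x=[4.0470] v=[-2.4840]
Step 46: x=[3.9240] v=[-2.4602]
v[0] did not become non-negative within 46 steps; using fallback time=2.3000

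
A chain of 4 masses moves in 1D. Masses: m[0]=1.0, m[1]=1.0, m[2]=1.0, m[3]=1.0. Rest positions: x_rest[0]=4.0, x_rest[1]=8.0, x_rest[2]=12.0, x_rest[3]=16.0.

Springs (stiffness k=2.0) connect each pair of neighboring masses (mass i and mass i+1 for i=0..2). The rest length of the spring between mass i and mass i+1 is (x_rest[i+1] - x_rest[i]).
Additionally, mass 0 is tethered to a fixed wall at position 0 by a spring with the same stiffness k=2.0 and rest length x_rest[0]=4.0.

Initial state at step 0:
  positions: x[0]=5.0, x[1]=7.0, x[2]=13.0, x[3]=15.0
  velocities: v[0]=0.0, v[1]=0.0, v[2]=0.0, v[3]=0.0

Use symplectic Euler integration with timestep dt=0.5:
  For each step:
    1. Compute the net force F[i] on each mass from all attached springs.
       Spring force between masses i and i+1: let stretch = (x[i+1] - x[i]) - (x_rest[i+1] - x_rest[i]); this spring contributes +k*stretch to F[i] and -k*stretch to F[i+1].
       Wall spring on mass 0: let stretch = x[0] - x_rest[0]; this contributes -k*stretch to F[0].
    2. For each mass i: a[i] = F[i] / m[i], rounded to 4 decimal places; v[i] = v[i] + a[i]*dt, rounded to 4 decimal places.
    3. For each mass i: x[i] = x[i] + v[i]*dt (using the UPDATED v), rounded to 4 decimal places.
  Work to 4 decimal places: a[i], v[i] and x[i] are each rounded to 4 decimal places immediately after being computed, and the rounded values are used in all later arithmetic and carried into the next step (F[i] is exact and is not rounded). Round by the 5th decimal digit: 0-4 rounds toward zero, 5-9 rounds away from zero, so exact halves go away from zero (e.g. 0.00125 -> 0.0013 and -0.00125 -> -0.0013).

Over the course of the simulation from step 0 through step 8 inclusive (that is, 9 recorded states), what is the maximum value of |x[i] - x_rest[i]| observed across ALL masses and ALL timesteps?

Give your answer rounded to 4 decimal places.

Answer: 2.0000

Derivation:
Step 0: x=[5.0000 7.0000 13.0000 15.0000] v=[0.0000 0.0000 0.0000 0.0000]
Step 1: x=[3.5000 9.0000 11.0000 16.0000] v=[-3.0000 4.0000 -4.0000 2.0000]
Step 2: x=[3.0000 9.2500 10.5000 16.5000] v=[-1.0000 0.5000 -1.0000 1.0000]
Step 3: x=[4.1250 7.0000 12.3750 16.0000] v=[2.2500 -4.5000 3.7500 -1.0000]
Step 4: x=[4.6250 6.0000 13.3750 15.6875] v=[1.0000 -2.0000 2.0000 -0.6250]
Step 5: x=[3.5000 8.0000 11.8438 16.2188] v=[-2.2500 4.0000 -3.0625 1.0625]
Step 6: x=[2.8750 9.6719 10.5782 16.5626] v=[-1.2500 3.3438 -2.5313 0.6875]
Step 7: x=[4.2110 8.3985 11.8516 15.9142] v=[2.6719 -2.5468 2.5468 -1.2969]
Step 8: x=[5.5352 6.7579 13.4298 15.2345] v=[2.6484 -3.2812 3.1563 -1.3595]
Max displacement = 2.0000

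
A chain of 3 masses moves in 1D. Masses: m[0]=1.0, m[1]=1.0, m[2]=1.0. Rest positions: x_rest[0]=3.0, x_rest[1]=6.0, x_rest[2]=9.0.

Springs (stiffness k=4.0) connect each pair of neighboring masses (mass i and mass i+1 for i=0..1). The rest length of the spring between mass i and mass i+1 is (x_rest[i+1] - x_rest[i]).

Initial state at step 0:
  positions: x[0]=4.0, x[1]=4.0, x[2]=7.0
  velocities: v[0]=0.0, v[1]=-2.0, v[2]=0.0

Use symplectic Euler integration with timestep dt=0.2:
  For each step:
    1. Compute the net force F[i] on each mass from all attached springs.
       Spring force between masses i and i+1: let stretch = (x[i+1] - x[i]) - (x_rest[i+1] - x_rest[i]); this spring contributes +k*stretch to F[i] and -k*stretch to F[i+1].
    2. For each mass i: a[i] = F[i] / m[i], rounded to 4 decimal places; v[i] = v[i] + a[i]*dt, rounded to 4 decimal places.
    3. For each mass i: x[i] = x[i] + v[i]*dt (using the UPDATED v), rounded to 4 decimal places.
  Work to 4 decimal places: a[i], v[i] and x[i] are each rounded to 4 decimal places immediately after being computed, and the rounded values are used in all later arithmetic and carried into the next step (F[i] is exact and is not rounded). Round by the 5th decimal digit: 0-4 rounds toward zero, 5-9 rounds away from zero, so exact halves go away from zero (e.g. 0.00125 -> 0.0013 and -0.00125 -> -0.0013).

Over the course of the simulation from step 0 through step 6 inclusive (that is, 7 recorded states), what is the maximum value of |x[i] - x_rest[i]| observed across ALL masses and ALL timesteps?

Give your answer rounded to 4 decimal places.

Answer: 3.3692

Derivation:
Step 0: x=[4.0000 4.0000 7.0000] v=[0.0000 -2.0000 0.0000]
Step 1: x=[3.5200 4.0800 7.0000] v=[-2.4000 0.4000 0.0000]
Step 2: x=[2.6496 4.5376 7.0128] v=[-4.3520 2.2880 0.0640]
Step 3: x=[1.6013 5.0892 7.1096] v=[-5.2416 2.7578 0.4838]
Step 4: x=[0.6310 5.4060 7.3631] v=[-4.8513 1.5838 1.2675]
Step 5: x=[-0.0553 5.2719 7.7835] v=[-3.4313 -0.6705 2.1018]
Step 6: x=[-0.3692 4.6873 8.2820] v=[-1.5695 -2.9230 2.4925]
Max displacement = 3.3692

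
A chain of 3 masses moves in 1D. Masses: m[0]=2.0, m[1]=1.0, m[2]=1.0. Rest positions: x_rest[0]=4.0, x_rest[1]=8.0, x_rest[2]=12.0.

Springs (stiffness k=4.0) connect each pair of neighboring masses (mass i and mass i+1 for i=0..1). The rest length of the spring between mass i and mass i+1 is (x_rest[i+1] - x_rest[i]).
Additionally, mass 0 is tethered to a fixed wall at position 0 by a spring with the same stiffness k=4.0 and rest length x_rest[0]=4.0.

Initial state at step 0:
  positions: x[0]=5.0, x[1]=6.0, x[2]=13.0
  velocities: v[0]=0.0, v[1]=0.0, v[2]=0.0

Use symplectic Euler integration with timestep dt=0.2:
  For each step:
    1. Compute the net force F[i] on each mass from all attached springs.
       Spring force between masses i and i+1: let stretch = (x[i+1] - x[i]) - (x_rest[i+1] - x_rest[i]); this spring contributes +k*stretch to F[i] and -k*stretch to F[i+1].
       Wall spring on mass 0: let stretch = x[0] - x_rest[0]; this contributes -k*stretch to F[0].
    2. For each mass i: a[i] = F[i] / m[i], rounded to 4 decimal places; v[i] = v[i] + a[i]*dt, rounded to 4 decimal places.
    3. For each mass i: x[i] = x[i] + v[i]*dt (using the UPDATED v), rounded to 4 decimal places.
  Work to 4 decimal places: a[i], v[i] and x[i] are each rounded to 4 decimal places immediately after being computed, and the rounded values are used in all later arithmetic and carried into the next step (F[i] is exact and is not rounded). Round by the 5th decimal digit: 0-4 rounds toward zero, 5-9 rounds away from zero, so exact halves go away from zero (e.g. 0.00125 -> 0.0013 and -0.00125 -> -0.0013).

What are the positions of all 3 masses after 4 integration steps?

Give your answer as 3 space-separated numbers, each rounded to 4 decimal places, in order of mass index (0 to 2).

Step 0: x=[5.0000 6.0000 13.0000] v=[0.0000 0.0000 0.0000]
Step 1: x=[4.6800 6.9600 12.5200] v=[-1.6000 4.8000 -2.4000]
Step 2: x=[4.1680 8.4448 11.7904] v=[-2.5600 7.4240 -3.6480]
Step 3: x=[3.6647 9.7806 11.1655] v=[-2.5165 6.6790 -3.1245]
Step 4: x=[3.3575 10.3594 10.9590] v=[-1.5360 2.8942 -1.0324]

Answer: 3.3575 10.3594 10.9590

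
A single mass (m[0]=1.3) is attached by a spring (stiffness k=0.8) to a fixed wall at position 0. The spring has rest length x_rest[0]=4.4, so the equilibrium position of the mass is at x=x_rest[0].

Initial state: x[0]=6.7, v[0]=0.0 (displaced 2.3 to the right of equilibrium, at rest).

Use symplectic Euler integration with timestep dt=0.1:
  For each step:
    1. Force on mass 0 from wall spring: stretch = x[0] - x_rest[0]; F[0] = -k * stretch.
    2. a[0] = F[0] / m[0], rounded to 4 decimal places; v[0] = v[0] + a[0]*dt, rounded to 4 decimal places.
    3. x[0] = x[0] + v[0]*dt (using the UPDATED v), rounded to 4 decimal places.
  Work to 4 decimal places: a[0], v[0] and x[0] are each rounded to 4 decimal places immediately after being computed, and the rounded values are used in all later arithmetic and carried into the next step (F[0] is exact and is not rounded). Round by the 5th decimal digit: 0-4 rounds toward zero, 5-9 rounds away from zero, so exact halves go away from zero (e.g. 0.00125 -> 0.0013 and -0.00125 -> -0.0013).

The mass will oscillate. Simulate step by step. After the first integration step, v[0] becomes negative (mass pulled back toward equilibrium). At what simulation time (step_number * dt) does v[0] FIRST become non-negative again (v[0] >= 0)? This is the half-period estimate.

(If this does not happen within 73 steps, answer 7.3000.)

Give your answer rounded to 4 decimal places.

Step 0: x=[6.7000] v=[0.0000]
Step 1: x=[6.6859] v=[-0.1415]
Step 2: x=[6.6577] v=[-0.2822]
Step 3: x=[6.6156] v=[-0.4211]
Step 4: x=[6.5599] v=[-0.5574]
Step 5: x=[6.4909] v=[-0.6903]
Step 6: x=[6.4090] v=[-0.8190]
Step 7: x=[6.3147] v=[-0.9426]
Step 8: x=[6.2087] v=[-1.0604]
Step 9: x=[6.0915] v=[-1.1717]
Step 10: x=[5.9639] v=[-1.2758]
Step 11: x=[5.8267] v=[-1.3720]
Step 12: x=[5.6807] v=[-1.4598]
Step 13: x=[5.5268] v=[-1.5386]
Step 14: x=[5.3660] v=[-1.6079]
Step 15: x=[5.1993] v=[-1.6674]
Step 16: x=[5.0276] v=[-1.7166]
Step 17: x=[4.8521] v=[-1.7552]
Step 18: x=[4.6738] v=[-1.7830]
Step 19: x=[4.4938] v=[-1.7999]
Step 20: x=[4.3132] v=[-1.8057]
Step 21: x=[4.1332] v=[-1.8004]
Step 22: x=[3.9548] v=[-1.7840]
Step 23: x=[3.7791] v=[-1.7566]
Step 24: x=[3.6073] v=[-1.7184]
Step 25: x=[3.4403] v=[-1.6696]
Step 26: x=[3.2793] v=[-1.6105]
Step 27: x=[3.1252] v=[-1.5415]
Step 28: x=[2.9789] v=[-1.4631]
Step 29: x=[2.8413] v=[-1.3757]
Step 30: x=[2.7133] v=[-1.2798]
Step 31: x=[2.5957] v=[-1.1760]
Step 32: x=[2.4892] v=[-1.0650]
Step 33: x=[2.3945] v=[-0.9474]
Step 34: x=[2.3121] v=[-0.8240]
Step 35: x=[2.2426] v=[-0.6955]
Step 36: x=[2.1863] v=[-0.5627]
Step 37: x=[2.1437] v=[-0.4265]
Step 38: x=[2.1149] v=[-0.2877]
Step 39: x=[2.1002] v=[-0.1471]
Step 40: x=[2.0996] v=[-0.0056]
Step 41: x=[2.1132] v=[0.1360]
First v>=0 after going negative at step 41, time=4.1000

Answer: 4.1000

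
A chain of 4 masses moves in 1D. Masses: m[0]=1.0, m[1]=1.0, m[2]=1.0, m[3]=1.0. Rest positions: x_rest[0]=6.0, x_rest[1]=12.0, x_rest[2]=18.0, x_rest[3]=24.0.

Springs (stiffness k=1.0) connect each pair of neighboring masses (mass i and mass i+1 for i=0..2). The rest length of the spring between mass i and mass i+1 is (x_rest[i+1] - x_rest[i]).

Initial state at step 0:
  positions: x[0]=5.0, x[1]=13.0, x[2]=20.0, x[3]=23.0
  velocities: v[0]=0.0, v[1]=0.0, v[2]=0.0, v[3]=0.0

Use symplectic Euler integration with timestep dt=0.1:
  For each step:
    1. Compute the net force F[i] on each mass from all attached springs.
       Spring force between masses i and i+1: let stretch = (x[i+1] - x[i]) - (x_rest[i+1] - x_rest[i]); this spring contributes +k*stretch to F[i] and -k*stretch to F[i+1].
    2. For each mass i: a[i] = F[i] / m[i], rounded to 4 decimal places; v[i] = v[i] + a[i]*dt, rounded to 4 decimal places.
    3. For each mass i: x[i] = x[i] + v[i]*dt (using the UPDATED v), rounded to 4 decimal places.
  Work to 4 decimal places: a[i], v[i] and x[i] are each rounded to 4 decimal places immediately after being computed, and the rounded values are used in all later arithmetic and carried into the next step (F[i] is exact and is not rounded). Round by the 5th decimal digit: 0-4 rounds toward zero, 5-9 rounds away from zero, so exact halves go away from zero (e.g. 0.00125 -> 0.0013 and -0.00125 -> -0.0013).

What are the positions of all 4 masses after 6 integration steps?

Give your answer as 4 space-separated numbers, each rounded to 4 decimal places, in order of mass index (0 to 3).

Step 0: x=[5.0000 13.0000 20.0000 23.0000] v=[0.0000 0.0000 0.0000 0.0000]
Step 1: x=[5.0200 12.9900 19.9600 23.0300] v=[0.2000 -0.1000 -0.4000 0.3000]
Step 2: x=[5.0597 12.9700 19.8810 23.0893] v=[0.3970 -0.2000 -0.7900 0.5930]
Step 3: x=[5.1185 12.9400 19.7650 23.1765] v=[0.5880 -0.2999 -1.1603 0.8722]
Step 4: x=[5.1955 12.9000 19.6148 23.2896] v=[0.7702 -0.3996 -1.5017 1.1311]
Step 5: x=[5.2896 12.8501 19.4342 23.4260] v=[0.9407 -0.4986 -1.8057 1.3636]
Step 6: x=[5.3993 12.7905 19.2277 23.5824] v=[1.0968 -0.5962 -2.0649 1.5644]

Answer: 5.3993 12.7905 19.2277 23.5824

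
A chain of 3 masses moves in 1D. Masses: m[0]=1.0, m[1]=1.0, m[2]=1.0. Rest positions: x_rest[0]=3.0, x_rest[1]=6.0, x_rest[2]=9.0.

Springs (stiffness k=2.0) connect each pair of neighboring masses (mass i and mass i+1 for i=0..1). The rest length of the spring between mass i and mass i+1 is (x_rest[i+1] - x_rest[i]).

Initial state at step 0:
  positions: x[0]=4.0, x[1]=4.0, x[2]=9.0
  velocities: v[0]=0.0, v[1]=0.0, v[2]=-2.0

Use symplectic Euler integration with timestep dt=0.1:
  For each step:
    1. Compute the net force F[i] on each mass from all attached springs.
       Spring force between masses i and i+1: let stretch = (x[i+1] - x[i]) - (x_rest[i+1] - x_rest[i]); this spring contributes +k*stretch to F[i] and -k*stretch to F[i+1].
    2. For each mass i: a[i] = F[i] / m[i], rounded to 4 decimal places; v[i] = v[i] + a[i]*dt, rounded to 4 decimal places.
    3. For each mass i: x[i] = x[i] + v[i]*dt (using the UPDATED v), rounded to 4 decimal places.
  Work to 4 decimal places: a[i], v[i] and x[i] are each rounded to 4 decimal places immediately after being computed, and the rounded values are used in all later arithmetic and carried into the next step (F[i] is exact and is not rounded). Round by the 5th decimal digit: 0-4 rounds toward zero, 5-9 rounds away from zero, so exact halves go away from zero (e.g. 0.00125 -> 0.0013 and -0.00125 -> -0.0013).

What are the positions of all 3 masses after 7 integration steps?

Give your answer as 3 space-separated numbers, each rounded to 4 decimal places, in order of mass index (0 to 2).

Answer: 2.6770 5.9207 7.0023

Derivation:
Step 0: x=[4.0000 4.0000 9.0000] v=[0.0000 0.0000 -2.0000]
Step 1: x=[3.9400 4.1000 8.7600] v=[-0.6000 1.0000 -2.4000]
Step 2: x=[3.8232 4.2900 8.4868] v=[-1.1680 1.9000 -2.7320]
Step 3: x=[3.6557 4.5546 8.1897] v=[-1.6746 2.6460 -2.9714]
Step 4: x=[3.4462 4.8739 7.8799] v=[-2.0948 3.1932 -3.0984]
Step 5: x=[3.2053 5.2248 7.5699] v=[-2.4093 3.5089 -3.0996]
Step 6: x=[2.9448 5.5822 7.2730] v=[-2.6054 3.5740 -2.9686]
Step 7: x=[2.6770 5.9207 7.0023] v=[-2.6779 3.3847 -2.7068]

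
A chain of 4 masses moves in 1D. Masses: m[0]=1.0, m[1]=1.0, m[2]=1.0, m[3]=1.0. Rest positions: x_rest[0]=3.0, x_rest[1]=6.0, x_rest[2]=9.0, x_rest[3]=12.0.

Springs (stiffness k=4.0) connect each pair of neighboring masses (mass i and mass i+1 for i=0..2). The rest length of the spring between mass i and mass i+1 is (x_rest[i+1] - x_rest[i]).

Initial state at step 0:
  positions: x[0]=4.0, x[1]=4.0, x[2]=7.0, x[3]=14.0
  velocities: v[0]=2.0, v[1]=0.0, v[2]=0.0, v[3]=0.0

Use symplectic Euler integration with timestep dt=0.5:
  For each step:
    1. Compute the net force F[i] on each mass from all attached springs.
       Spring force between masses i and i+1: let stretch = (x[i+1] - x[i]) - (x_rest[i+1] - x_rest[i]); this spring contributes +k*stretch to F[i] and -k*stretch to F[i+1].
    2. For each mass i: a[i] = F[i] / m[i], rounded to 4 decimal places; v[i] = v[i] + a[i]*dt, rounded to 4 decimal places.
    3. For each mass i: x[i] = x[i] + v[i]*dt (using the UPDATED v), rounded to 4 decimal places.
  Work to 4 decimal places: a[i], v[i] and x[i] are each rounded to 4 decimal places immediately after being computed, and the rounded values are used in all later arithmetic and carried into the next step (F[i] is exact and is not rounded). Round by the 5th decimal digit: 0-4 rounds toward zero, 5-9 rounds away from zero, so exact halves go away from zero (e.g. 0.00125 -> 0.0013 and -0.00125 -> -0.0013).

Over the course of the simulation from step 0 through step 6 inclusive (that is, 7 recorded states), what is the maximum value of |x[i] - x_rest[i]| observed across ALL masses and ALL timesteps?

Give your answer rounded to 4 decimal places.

Step 0: x=[4.0000 4.0000 7.0000 14.0000] v=[2.0000 0.0000 0.0000 0.0000]
Step 1: x=[2.0000 7.0000 11.0000 10.0000] v=[-4.0000 6.0000 8.0000 -8.0000]
Step 2: x=[2.0000 9.0000 10.0000 10.0000] v=[0.0000 4.0000 -2.0000 0.0000]
Step 3: x=[6.0000 5.0000 8.0000 13.0000] v=[8.0000 -8.0000 -4.0000 6.0000]
Step 4: x=[6.0000 5.0000 8.0000 14.0000] v=[0.0000 0.0000 0.0000 2.0000]
Step 5: x=[2.0000 9.0000 11.0000 12.0000] v=[-8.0000 8.0000 6.0000 -4.0000]
Step 6: x=[2.0000 8.0000 13.0000 12.0000] v=[0.0000 -2.0000 4.0000 0.0000]
Max displacement = 4.0000

Answer: 4.0000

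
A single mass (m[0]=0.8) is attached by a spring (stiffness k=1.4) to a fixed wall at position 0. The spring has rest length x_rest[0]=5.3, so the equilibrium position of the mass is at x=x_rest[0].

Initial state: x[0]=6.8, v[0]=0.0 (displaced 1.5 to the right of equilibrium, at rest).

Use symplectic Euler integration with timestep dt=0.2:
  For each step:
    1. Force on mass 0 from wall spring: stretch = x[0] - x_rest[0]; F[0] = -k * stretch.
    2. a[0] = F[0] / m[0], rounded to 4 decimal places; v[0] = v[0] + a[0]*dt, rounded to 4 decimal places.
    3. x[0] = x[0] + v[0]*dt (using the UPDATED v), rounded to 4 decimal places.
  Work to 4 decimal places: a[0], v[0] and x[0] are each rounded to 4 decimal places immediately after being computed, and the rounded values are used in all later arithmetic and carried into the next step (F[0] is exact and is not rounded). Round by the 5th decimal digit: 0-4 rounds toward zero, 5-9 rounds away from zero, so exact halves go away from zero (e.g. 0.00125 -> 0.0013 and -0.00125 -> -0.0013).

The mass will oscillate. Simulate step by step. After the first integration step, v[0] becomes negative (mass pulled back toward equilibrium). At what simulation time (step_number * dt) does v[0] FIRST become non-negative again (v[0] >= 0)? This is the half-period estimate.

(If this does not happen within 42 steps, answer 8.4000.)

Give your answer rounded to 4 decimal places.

Step 0: x=[6.8000] v=[0.0000]
Step 1: x=[6.6950] v=[-0.5250]
Step 2: x=[6.4923] v=[-1.0133]
Step 3: x=[6.2062] v=[-1.4306]
Step 4: x=[5.8566] v=[-1.7478]
Step 5: x=[5.4681] v=[-1.9426]
Step 6: x=[5.0678] v=[-2.0014]
Step 7: x=[4.6838] v=[-1.9201]
Step 8: x=[4.3429] v=[-1.7044]
Step 9: x=[4.0690] v=[-1.3694]
Step 10: x=[3.8813] v=[-0.9385]
Step 11: x=[3.7929] v=[-0.4420]
Step 12: x=[3.8100] v=[0.0855]
First v>=0 after going negative at step 12, time=2.4000

Answer: 2.4000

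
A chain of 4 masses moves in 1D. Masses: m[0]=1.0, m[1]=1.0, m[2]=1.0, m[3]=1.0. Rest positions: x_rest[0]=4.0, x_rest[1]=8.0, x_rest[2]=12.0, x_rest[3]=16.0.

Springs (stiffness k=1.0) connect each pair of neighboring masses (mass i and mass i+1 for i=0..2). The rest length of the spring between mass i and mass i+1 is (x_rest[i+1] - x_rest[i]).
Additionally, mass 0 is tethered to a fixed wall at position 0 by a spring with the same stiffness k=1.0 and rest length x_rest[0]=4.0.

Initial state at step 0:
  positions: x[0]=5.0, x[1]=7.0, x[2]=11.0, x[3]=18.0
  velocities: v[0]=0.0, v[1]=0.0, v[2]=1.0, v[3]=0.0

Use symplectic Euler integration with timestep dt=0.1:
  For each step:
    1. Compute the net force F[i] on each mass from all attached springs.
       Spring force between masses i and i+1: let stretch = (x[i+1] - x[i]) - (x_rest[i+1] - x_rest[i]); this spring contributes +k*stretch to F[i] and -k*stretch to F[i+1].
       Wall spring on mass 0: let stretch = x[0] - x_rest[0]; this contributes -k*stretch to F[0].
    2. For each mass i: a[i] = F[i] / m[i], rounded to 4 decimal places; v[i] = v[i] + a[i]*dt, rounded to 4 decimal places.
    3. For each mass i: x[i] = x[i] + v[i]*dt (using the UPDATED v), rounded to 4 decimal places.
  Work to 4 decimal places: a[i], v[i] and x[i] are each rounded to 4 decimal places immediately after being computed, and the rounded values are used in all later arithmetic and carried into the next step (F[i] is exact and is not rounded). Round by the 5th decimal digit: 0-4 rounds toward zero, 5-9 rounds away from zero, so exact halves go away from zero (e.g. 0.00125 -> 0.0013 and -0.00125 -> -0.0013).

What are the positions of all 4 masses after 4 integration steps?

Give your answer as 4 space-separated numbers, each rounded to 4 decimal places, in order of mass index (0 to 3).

Answer: 4.7119 7.2039 11.6700 17.7188

Derivation:
Step 0: x=[5.0000 7.0000 11.0000 18.0000] v=[0.0000 0.0000 1.0000 0.0000]
Step 1: x=[4.9700 7.0200 11.1300 17.9700] v=[-0.3000 0.2000 1.3000 -0.3000]
Step 2: x=[4.9108 7.0606 11.2873 17.9116] v=[-0.5920 0.4060 1.5730 -0.5840]
Step 3: x=[4.8240 7.1220 11.4686 17.8270] v=[-0.8681 0.6137 1.8128 -0.8464]
Step 4: x=[4.7119 7.2039 11.6700 17.7188] v=[-1.1207 0.8186 2.0140 -1.0822]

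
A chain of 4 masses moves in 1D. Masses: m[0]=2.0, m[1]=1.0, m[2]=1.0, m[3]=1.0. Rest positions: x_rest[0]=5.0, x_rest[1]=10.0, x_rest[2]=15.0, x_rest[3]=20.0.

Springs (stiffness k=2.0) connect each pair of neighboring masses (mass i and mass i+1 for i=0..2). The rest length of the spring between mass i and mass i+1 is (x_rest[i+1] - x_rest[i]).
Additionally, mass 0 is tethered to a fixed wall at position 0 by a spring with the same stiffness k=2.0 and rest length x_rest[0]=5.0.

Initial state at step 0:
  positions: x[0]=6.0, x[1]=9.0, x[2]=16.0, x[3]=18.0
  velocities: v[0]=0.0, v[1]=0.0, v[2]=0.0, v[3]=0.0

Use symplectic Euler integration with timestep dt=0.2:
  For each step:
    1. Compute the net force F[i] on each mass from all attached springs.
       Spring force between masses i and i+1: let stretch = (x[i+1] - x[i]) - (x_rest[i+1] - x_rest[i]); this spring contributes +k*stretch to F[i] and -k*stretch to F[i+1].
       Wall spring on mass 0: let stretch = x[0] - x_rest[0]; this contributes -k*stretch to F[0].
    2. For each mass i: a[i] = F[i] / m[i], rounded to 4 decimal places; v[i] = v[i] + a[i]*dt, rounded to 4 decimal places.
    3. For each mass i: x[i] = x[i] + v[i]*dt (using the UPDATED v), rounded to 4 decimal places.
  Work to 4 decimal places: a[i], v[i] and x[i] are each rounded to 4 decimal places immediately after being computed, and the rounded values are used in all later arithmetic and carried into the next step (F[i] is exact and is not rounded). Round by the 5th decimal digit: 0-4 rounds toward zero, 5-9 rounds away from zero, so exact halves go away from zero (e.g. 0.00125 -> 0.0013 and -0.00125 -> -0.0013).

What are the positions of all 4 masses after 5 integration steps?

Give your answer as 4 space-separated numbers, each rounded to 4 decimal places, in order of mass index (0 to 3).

Step 0: x=[6.0000 9.0000 16.0000 18.0000] v=[0.0000 0.0000 0.0000 0.0000]
Step 1: x=[5.8800 9.3200 15.6000 18.2400] v=[-0.6000 1.6000 -2.0000 1.2000]
Step 2: x=[5.6624 9.8672 14.9088 18.6688] v=[-1.0880 2.7360 -3.4560 2.1440]
Step 3: x=[5.3865 10.4813 14.1151 19.1968] v=[-1.3795 3.0707 -3.9686 2.6400]
Step 4: x=[5.0989 10.9786 13.4372 19.7183] v=[-1.4378 2.4863 -3.3894 2.6073]
Step 5: x=[4.8426 11.2022 13.0651 20.1373] v=[-1.2816 1.1179 -1.8604 2.0949]

Answer: 4.8426 11.2022 13.0651 20.1373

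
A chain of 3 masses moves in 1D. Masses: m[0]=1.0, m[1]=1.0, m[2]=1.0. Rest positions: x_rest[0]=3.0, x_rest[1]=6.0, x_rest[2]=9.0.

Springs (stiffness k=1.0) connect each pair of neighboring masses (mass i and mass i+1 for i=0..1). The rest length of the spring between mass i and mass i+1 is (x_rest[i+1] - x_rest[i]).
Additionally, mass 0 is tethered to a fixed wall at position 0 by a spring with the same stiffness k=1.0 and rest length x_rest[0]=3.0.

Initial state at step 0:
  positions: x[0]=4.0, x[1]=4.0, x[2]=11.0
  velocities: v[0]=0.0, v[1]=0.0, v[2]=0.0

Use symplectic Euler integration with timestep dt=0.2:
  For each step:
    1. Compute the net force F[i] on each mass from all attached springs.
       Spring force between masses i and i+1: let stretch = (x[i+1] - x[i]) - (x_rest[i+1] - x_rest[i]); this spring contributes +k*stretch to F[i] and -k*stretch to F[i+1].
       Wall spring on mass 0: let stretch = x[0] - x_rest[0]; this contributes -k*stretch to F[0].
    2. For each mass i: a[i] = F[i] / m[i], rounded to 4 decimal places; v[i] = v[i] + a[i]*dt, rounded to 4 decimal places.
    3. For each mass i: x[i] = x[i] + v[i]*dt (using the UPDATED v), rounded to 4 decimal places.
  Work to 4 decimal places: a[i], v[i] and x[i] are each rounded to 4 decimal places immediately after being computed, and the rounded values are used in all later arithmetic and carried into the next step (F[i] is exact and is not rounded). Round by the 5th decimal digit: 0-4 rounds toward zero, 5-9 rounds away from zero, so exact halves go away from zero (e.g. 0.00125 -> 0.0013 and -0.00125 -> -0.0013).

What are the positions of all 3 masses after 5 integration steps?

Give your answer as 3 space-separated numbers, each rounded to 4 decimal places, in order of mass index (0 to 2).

Step 0: x=[4.0000 4.0000 11.0000] v=[0.0000 0.0000 0.0000]
Step 1: x=[3.8400 4.2800 10.8400] v=[-0.8000 1.4000 -0.8000]
Step 2: x=[3.5440 4.8048 10.5376] v=[-1.4800 2.6240 -1.5120]
Step 3: x=[3.1567 5.5085 10.1259] v=[-1.9366 3.5184 -2.0586]
Step 4: x=[2.7372 6.3028 9.6495] v=[-2.0976 3.9715 -2.3821]
Step 5: x=[2.3508 7.0883 9.1592] v=[-1.9319 3.9277 -2.4514]

Answer: 2.3508 7.0883 9.1592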